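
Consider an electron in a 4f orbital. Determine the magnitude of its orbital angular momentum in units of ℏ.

|L| = 2√3 ℏ ≈ 3.464ℏ

4f means n = 4, l = 3.
|L| = ℏ√(l(l+1)) = ℏ√(3·4) = 2√3 ℏ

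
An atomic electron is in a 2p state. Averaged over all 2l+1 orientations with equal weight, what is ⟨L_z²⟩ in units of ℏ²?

2p means n = 2, l = 1.
m_l runs from −1 to 1, i.e. {-1, 0, 1}.
⟨L_z²⟩ = ℏ²·(Σ m_l²)/(2l+1) = ℏ²·2/3 = 0.6667ℏ².

⟨L_z²⟩ = 0.6667 ℏ²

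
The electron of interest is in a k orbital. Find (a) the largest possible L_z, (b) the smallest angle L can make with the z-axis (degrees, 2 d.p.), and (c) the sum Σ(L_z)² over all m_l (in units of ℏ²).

L_z,max = 7ℏ; θ_min ≈ 20.70°; Σ(L_z)² = 280 ℏ²

For a k orbital, l = 7.
L_z,max = lℏ = 7ℏ.
cos θ_min = 7/√56, so θ_min ≈ 20.70°.
Σ m_l² = 280, so Σ(L_z)² = 280 ℏ².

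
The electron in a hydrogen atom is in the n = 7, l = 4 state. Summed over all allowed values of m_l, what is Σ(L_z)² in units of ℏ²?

m_l ∈ {-4, -3, -2, -1, 0, 1, 2, 3, 4}.
Summing m² from −4 to 4: Σ m_l² = 60.

Σ(L_z)² = 60 ℏ²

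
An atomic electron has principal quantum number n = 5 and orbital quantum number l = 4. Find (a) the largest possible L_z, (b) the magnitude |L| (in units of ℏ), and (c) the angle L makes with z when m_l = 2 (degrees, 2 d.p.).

L_z,max = lℏ = 4ℏ.
|L| = ℏ√(4·5) = 2√5 ℏ ≈ 4.472ℏ.
For m_l = 2: cos θ = 2/√20, θ ≈ 63.43°.

L_z,max = 4ℏ; |L| = 2√5 ℏ ≈ 4.472ℏ; θ(m_l=2) ≈ 63.43°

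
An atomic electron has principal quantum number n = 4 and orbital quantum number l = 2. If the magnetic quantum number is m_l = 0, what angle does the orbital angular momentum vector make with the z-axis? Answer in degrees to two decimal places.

θ ≈ 90.00°

|L| = √(l(l+1)) ℏ = √6 ℏ.
L_z = m_l ℏ = 0ℏ.
cos θ = L_z/|L| = 0/√6, so θ ≈ 90.00°.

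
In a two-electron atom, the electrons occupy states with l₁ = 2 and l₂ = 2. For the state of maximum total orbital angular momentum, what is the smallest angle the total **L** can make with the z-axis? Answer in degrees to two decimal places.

By the triangle rule, |l₁ − l₂| ≤ L ≤ l₁ + l₂.
Allowed values: L = 0, 1, 2, 3, 4.
The maximum is L = 4, with |L_tot| = ℏ√(4·5) = 2√5 ℏ.
The minimum angle with z is arccos(4/√20) ≈ 26.57°.

θ_min ≈ 26.57°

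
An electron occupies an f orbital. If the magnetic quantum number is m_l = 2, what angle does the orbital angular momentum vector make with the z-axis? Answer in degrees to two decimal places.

An f state has l = 3.
|L| = √(l(l+1)) ℏ = 2√3 ℏ.
L_z = m_l ℏ = 2ℏ.
cos θ = L_z/|L| = 2/√12, so θ ≈ 54.74°.

θ ≈ 54.74°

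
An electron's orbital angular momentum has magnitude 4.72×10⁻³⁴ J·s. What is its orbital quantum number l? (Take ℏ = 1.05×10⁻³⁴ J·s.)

In units of ℏ, |L| ≈ 4.495.
Set l(l+1) = 20.21; the integer solution is l = 4.

l = 4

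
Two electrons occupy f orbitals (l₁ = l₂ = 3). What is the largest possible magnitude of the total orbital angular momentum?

|L_tot|_max = √42 ℏ ≈ 6.481ℏ

The total orbital quantum number L ranges from |l₁ − l₂| to l₁ + l₂ in integer steps.
Allowed values: L = 0, 1, 2, 3, 4, 5, 6.
The largest magnitude corresponds to L = 6: |L_tot| = ℏ√(6·7) = √42 ℏ.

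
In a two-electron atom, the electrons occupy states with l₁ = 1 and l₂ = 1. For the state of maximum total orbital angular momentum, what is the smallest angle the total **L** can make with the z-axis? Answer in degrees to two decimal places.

θ_min ≈ 35.26°

L runs from |1 − 1| = 0 to 1 + 1 = 2.
Allowed values: L = 0, 1, 2.
The maximum is L = 2, with |L_tot| = ℏ√(2·3) = √6 ℏ.
The minimum angle with z is arccos(2/√6) ≈ 35.26°.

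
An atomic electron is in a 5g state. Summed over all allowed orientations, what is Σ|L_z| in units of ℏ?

Σ|L_z| = 20 ℏ

5g means n = 5, l = 4.
m_l ∈ {-4, -3, -2, -1, 0, 1, 2, 3, 4}.
Σ|m_l| = l(l+1) = 20.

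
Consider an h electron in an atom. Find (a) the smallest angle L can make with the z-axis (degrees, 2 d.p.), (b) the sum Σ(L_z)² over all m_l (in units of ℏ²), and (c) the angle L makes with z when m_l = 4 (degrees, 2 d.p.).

For an h orbital, l = 5.
cos θ_min = 5/√30, so θ_min ≈ 24.09°.
Σ m_l² = 110, so Σ(L_z)² = 110 ℏ².
For m_l = 4: cos θ = 4/√30, θ ≈ 43.09°.

θ_min ≈ 24.09°; Σ(L_z)² = 110 ℏ²; θ(m_l=4) ≈ 43.09°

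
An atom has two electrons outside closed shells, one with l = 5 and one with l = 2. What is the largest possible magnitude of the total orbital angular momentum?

|L_tot|_max = 2√14 ℏ ≈ 7.483ℏ

Angular momentum addition gives L = |l₁ − l₂|, …, l₁ + l₂.
L ∈ {3, 4, 5, 6, 7}.
The largest magnitude corresponds to L = 7: |L_tot| = ℏ√(7·8) = 2√14 ℏ.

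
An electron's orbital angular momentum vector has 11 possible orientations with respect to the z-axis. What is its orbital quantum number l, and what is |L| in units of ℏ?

l = 5, |L| = √30 ℏ ≈ 5.477ℏ

Since there are 2l+1 = 11 values of m_l, l = 5.
Then |L| = √(l(l+1)) ℏ = √30 ℏ.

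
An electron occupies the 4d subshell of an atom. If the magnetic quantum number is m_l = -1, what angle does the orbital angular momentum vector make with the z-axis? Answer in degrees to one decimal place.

θ ≈ 114.1°

For 4d, l = 2.
|L| = ℏ√(l(l+1)) = √6 ℏ.
L_z = m_l ℏ = −1ℏ.
cos θ = L_z/|L| = -1/√6, so θ ≈ 114.1°.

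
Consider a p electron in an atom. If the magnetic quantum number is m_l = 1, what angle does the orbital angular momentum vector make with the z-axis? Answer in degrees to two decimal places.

A p state has l = 1.
|L| = √(l(l+1)) ℏ = √2 ℏ.
L_z = m_l ℏ = 1ℏ.
cos θ = L_z/|L| = 1/√2, so θ ≈ 45.00°.

θ ≈ 45.00°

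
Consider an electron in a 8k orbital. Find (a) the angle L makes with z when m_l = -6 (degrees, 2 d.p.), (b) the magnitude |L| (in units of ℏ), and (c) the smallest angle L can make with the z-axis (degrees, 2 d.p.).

θ(m_l=-6) ≈ 143.30°; |L| = 2√14 ℏ ≈ 7.483ℏ; θ_min ≈ 20.70°

8k means n = 8, l = 7.
For m_l = -6: cos θ = -6/√56, θ ≈ 143.30°.
|L| = ℏ√(7·8) = 2√14 ℏ ≈ 7.483ℏ.
cos θ_min = 7/√56, so θ_min ≈ 20.70°.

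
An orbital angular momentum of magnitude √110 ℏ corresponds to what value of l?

l = 10

|L| = ℏ√(l(l+1)), so l(l+1) = 110.
l² + l − 110 = 0 ⇒ l = 10.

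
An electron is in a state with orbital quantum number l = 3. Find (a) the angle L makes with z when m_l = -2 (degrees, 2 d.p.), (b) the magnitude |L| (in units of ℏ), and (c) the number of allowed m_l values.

θ(m_l=-2) ≈ 125.26°; |L| = 2√3 ℏ ≈ 3.464ℏ; 7 values

For m_l = -2: cos θ = -2/√12, θ ≈ 125.26°.
|L| = ℏ√(3·4) = 2√3 ℏ ≈ 3.464ℏ.
There are 2l+1 = 7 values of m_l.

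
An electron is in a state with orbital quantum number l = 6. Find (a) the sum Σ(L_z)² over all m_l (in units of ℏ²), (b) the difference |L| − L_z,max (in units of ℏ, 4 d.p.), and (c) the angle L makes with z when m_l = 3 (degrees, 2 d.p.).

Σ(L_z)² = 182 ℏ²; |L|−L_z,max ≈ 0.4807ℏ; θ(m_l=3) ≈ 62.42°

Σ m_l² = 182, so Σ(L_z)² = 182 ℏ².
|L| − L_z,max = (√42 − 6)ℏ ≈ 0.4807ℏ.
For m_l = 3: cos θ = 3/√42, θ ≈ 62.42°.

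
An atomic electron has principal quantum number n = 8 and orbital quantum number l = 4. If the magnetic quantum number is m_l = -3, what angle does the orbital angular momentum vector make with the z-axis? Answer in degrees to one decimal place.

|L|² = l(l+1)ℏ² = 20ℏ², so |L| = 2√5 ℏ.
L_z = m_l ℏ = −3ℏ.
cos θ = L_z/|L| = -3/√20, so θ ≈ 132.1°.

θ ≈ 132.1°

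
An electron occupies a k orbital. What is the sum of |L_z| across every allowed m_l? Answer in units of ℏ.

A k state has l = 7.
m_l runs from −7 to 7, i.e. {-7, -6, -5, -4, -3, -2, -1, 0, 1, 2, 3, 4, 5, 6, 7}.
Σ|m_l| = l(l+1) = 56.

Σ|L_z| = 56 ℏ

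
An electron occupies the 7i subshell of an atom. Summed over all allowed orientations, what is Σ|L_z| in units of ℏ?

Σ|L_z| = 42 ℏ

7i means n = 7, l = 6.
The allowed m_l values are -6, -5, -4, -3, -2, -1, 0, 1, 2, 3, 4, 5, 6.
Σ|m_l| = 2(1+2+…+6) = 42.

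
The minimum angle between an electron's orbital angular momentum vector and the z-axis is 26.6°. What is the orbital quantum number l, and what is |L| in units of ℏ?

l = 4, |L| = 2√5 ℏ ≈ 4.472ℏ

cos θ_min = l/√(l(l+1)) = √(l/(l+1)), so l/(l+1) = cos²(26.6°) = 0.7995.
Solving: l = 4.
Then |L| = ℏ√(4·5) = 2√5 ℏ.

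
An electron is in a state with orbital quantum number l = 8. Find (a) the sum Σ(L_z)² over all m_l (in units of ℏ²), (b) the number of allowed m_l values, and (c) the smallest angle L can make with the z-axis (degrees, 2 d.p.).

Σ(L_z)² = 408 ℏ²; 17 values; θ_min ≈ 19.47°

Σ m_l² = 408, so Σ(L_z)² = 408 ℏ².
There are 2l+1 = 17 values of m_l.
cos θ_min = 8/√72, so θ_min ≈ 19.47°.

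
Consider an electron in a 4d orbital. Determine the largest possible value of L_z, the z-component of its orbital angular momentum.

For 4d, l = 2.
L_z = m_l ℏ with m_l ∈ {−2, …, 2}; the maximum is m_l = 2.

L_z,max = 2ℏ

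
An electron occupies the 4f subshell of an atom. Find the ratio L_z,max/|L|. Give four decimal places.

L_z,max/|L| = 0.8660

4f means n = 4, l = 3.
|L| = 2√3 ℏ ≈ 3.4641ℏ, while L_z,max = lℏ = 3ℏ.
L_z,max/|L| = 3/√12 = 0.8660.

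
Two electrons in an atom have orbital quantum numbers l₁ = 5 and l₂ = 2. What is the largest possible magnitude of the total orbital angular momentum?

|L_tot|_max = 2√14 ℏ ≈ 7.483ℏ

By the triangle rule, |l₁ − l₂| ≤ L ≤ l₁ + l₂.
L ∈ {3, 4, 5, 6, 7}.
The largest magnitude corresponds to L = 7: |L_tot| = ℏ√(7·8) = 2√14 ℏ.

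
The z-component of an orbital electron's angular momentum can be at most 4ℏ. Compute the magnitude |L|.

|L| = 2√5 ℏ ≈ 4.472ℏ

L_z,max = lℏ, so l = 4.
|L| = √(l(l+1)) ℏ = 2√5 ℏ.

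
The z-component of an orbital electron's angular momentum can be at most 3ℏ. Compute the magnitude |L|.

Since max m_l = l, l = 3.
|L| = √(l(l+1)) ℏ = 2√3 ℏ.

|L| = 2√3 ℏ ≈ 3.464ℏ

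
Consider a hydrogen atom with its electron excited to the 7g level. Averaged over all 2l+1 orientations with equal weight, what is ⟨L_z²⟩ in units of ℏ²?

The 7g level has l = 4.
The allowed m_l values are -4, -3, -2, -1, 0, 1, 2, 3, 4.
⟨L_z²⟩ = ℏ²·l(l+1)/3 = 6.667ℏ².

⟨L_z²⟩ = 6.667 ℏ²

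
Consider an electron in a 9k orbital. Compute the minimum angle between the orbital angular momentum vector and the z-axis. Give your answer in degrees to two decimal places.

θ_min ≈ 20.70°

For 9k, l = 7.
|L| = √(l(l+1)) ℏ = 2√14 ℏ.
The smallest angle corresponds to the largest L_z, i.e. m_l = l = 7, giving L_z = 7ℏ.
cos θ_min = 7/√56, so θ_min ≈ 20.70°.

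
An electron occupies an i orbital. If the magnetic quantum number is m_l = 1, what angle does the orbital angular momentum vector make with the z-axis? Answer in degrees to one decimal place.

θ ≈ 81.1°

The letter i corresponds to l = 6.
|L| = ℏ√(l(l+1)) = √42 ℏ.
L_z = m_l ℏ = 1ℏ.
cos θ = L_z/|L| = 1/√42, so θ ≈ 81.1°.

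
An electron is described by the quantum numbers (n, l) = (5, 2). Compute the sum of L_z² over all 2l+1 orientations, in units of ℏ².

Σ(L_z)² = 10 ℏ²

m_l runs from −2 to 2, i.e. {-2, -1, 0, 1, 2}.
Σ m_l² = 2·(1 + 4) = 10.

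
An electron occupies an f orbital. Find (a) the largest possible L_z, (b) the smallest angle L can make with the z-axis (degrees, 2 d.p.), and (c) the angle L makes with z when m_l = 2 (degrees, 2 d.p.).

L_z,max = 3ℏ; θ_min ≈ 30.00°; θ(m_l=2) ≈ 54.74°

The letter f corresponds to l = 3.
L_z,max = lℏ = 3ℏ.
cos θ_min = 3/√12, so θ_min ≈ 30.00°.
For m_l = 2: cos θ = 2/√12, θ ≈ 54.74°.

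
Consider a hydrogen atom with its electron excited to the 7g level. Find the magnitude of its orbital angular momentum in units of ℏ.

|L| = 2√5 ℏ ≈ 4.472ℏ

The 7g level has l = 4.
|L| = ℏ√(l(l+1)) = ℏ√(4·5) = 2√5 ℏ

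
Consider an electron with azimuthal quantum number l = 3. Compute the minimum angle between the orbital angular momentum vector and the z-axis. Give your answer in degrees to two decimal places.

|L| = √(l(l+1)) ℏ = 2√3 ℏ.
The smallest angle corresponds to the largest L_z, i.e. m_l = l = 3, giving L_z = 3ℏ.
cos θ_min = 3/√12, so θ_min ≈ 30.00°.

θ_min ≈ 30.00°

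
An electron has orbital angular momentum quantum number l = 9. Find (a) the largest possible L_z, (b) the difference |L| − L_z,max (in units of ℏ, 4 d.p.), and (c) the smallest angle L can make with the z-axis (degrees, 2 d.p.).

L_z,max = 9ℏ; |L|−L_z,max ≈ 0.4868ℏ; θ_min ≈ 18.43°

L_z,max = lℏ = 9ℏ.
|L| − L_z,max = (3√10 − 9)ℏ ≈ 0.4868ℏ.
cos θ_min = 9/√90, so θ_min ≈ 18.43°.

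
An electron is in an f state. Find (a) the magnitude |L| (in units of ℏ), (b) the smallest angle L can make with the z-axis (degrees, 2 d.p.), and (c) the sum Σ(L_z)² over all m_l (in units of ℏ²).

An f state has l = 3.
|L| = ℏ√(3·4) = 2√3 ℏ ≈ 3.464ℏ.
cos θ_min = 3/√12, so θ_min ≈ 30.00°.
Σ m_l² = 28, so Σ(L_z)² = 28 ℏ².

|L| = 2√3 ℏ ≈ 3.464ℏ; θ_min ≈ 30.00°; Σ(L_z)² = 28 ℏ²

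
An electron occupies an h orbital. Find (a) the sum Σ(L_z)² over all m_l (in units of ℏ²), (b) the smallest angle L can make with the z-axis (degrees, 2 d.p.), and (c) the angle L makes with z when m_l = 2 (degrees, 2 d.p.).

The letter h corresponds to l = 5.
Σ m_l² = 110, so Σ(L_z)² = 110 ℏ².
cos θ_min = 5/√30, so θ_min ≈ 24.09°.
For m_l = 2: cos θ = 2/√30, θ ≈ 68.58°.

Σ(L_z)² = 110 ℏ²; θ_min ≈ 24.09°; θ(m_l=2) ≈ 68.58°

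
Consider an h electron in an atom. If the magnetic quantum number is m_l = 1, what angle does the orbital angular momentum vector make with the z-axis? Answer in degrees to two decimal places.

For an h orbital, l = 5.
|L| = √(l(l+1)) ℏ = √30 ℏ.
L_z = m_l ℏ = 1ℏ.
cos θ = L_z/|L| = 1/√30, so θ ≈ 79.48°.

θ ≈ 79.48°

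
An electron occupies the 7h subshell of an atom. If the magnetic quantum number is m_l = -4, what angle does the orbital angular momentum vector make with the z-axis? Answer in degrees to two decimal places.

θ ≈ 136.91°

The 7h subshell has l = 5.
|L| = √(l(l+1)) ℏ = √30 ℏ.
L_z = m_l ℏ = −4ℏ.
cos θ = L_z/|L| = -4/√30, so θ ≈ 136.91°.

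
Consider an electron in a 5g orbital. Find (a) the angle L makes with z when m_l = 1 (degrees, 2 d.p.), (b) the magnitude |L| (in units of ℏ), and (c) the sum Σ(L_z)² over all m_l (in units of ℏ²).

For 5g, l = 4.
For m_l = 1: cos θ = 1/√20, θ ≈ 77.08°.
|L| = ℏ√(4·5) = 2√5 ℏ ≈ 4.472ℏ.
Σ m_l² = 60, so Σ(L_z)² = 60 ℏ².

θ(m_l=1) ≈ 77.08°; |L| = 2√5 ℏ ≈ 4.472ℏ; Σ(L_z)² = 60 ℏ²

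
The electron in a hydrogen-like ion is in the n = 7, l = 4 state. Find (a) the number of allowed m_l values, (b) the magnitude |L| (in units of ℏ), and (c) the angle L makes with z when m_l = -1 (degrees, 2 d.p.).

There are 2l+1 = 9 values of m_l.
|L| = ℏ√(4·5) = 2√5 ℏ ≈ 4.472ℏ.
For m_l = -1: cos θ = -1/√20, θ ≈ 102.92°.

9 values; |L| = 2√5 ℏ ≈ 4.472ℏ; θ(m_l=-1) ≈ 102.92°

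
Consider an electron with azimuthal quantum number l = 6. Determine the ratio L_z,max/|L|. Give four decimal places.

|L| = √42 ℏ ≈ 6.4807ℏ, while L_z,max = lℏ = 6ℏ.
L_z,max/|L| = 6/√42 = 0.9258.

L_z,max/|L| = 0.9258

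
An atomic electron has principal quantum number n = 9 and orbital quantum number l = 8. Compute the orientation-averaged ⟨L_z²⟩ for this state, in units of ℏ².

⟨L_z²⟩ = 24 ℏ²

The allowed m_l values are -8, -7, -6, -5, -4, -3, -2, -1, 0, 1, 2, 3, 4, 5, 6, 7, 8.
Average of L_z² over 17 states: 408/17 ℏ² = 24 ℏ².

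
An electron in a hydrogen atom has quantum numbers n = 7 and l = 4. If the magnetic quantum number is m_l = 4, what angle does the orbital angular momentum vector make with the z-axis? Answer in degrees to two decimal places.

|L|² = l(l+1)ℏ² = 20ℏ², so |L| = 2√5 ℏ.
L_z = m_l ℏ = 4ℏ.
cos θ = L_z/|L| = 4/√20, so θ ≈ 26.57°.

θ ≈ 26.57°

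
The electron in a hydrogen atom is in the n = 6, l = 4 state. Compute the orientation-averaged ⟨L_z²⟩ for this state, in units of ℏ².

m_l runs from −4 to 4, i.e. {-4, -3, -2, -1, 0, 1, 2, 3, 4}.
⟨L_z²⟩ = ℏ²·(Σ m_l²)/(2l+1) = ℏ²·60/9 = 6.667ℏ².

⟨L_z²⟩ = 6.667 ℏ²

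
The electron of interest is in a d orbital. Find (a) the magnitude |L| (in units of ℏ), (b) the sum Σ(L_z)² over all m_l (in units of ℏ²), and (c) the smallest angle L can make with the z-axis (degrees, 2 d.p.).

|L| = √6 ℏ ≈ 2.449ℏ; Σ(L_z)² = 10 ℏ²; θ_min ≈ 35.26°

For a d orbital, l = 2.
|L| = ℏ√(2·3) = √6 ℏ ≈ 2.449ℏ.
Σ m_l² = 10, so Σ(L_z)² = 10 ℏ².
cos θ_min = 2/√6, so θ_min ≈ 35.26°.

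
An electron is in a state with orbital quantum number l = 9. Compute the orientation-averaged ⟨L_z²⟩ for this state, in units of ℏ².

The allowed m_l values are -9, -8, -7, -6, -5, -4, -3, -2, -1, 0, 1, 2, 3, 4, 5, 6, 7, 8, 9.
⟨L_z²⟩ = ℏ²·(Σ m_l²)/(2l+1) = ℏ²·570/19 = 30ℏ².

⟨L_z²⟩ = 30 ℏ²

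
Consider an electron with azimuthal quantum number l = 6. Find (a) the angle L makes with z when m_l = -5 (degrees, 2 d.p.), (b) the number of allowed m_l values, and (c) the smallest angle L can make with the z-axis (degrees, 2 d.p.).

For m_l = -5: cos θ = -5/√42, θ ≈ 140.49°.
There are 2l+1 = 13 values of m_l.
cos θ_min = 6/√42, so θ_min ≈ 22.21°.

θ(m_l=-5) ≈ 140.49°; 13 values; θ_min ≈ 22.21°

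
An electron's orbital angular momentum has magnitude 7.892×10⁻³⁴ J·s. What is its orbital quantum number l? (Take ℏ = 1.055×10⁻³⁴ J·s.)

l = 7

Dividing by ℏ: |L|/ℏ ≈ 7.481.
Set l(l+1) = 55.96; the integer solution is l = 7.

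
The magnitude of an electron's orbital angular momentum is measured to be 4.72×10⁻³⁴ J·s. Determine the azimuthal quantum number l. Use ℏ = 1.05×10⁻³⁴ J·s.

In units of ℏ, |L| ≈ 4.495.
l(l+1) ≈ 4.495² ≈ 20.21, so l = 4.

l = 4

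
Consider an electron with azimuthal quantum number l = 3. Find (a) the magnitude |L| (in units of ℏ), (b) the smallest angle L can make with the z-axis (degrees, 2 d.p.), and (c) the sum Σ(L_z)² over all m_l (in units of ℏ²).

|L| = 2√3 ℏ ≈ 3.464ℏ; θ_min ≈ 30.00°; Σ(L_z)² = 28 ℏ²

|L| = ℏ√(3·4) = 2√3 ℏ ≈ 3.464ℏ.
cos θ_min = 3/√12, so θ_min ≈ 30.00°.
Σ m_l² = 28, so Σ(L_z)² = 28 ℏ².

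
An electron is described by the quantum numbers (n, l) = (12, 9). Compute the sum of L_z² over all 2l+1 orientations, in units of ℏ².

Σ(L_z)² = 570 ℏ²

m_l ∈ {-9, -8, -7, -6, -5, -4, -3, -2, -1, 0, 1, 2, 3, 4, 5, 6, 7, 8, 9}.
Σ m_l² = l(l+1)(2l+1)/3 = 9·10·19/3 = 570.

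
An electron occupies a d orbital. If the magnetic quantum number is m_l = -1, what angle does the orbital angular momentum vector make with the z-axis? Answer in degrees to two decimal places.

For a d orbital, l = 2.
|L| = √(l(l+1)) ℏ = √6 ℏ.
L_z = m_l ℏ = −1ℏ.
cos θ = L_z/|L| = -1/√6, so θ ≈ 114.09°.

θ ≈ 114.09°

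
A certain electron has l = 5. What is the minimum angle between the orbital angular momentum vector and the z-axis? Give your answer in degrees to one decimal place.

|L|² = l(l+1)ℏ² = 30ℏ², so |L| = √30 ℏ.
The smallest angle corresponds to the largest L_z, i.e. m_l = l = 5, giving L_z = 5ℏ.
cos θ_min = 5/√30, so θ_min ≈ 24.1°.

θ_min ≈ 24.1°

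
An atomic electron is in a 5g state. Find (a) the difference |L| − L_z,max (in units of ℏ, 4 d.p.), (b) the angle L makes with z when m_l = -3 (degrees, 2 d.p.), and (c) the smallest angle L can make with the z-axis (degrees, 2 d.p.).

The 5g subshell has l = 4.
|L| − L_z,max = (2√5 − 4)ℏ ≈ 0.4721ℏ.
For m_l = -3: cos θ = -3/√20, θ ≈ 132.13°.
cos θ_min = 4/√20, so θ_min ≈ 26.57°.

|L|−L_z,max ≈ 0.4721ℏ; θ(m_l=-3) ≈ 132.13°; θ_min ≈ 26.57°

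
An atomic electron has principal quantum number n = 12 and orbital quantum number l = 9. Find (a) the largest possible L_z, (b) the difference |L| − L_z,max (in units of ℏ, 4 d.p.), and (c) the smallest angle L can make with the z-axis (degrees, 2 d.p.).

L_z,max = lℏ = 9ℏ.
|L| − L_z,max = (3√10 − 9)ℏ ≈ 0.4868ℏ.
cos θ_min = 9/√90, so θ_min ≈ 18.43°.

L_z,max = 9ℏ; |L|−L_z,max ≈ 0.4868ℏ; θ_min ≈ 18.43°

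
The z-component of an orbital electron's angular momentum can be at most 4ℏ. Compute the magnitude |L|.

L_z,max = lℏ, so l = 4.
|L| = ℏ√(l(l+1)) = 2√5 ℏ.

|L| = 2√5 ℏ ≈ 4.472ℏ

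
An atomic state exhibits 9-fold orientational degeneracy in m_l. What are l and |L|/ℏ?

l = 4, |L| = 2√5 ℏ ≈ 4.472ℏ

Since there are 2l+1 = 9 values of m_l, l = 4.
|L| = ℏ√(l(l+1)) = ℏ√(4·5) = 2√5 ℏ.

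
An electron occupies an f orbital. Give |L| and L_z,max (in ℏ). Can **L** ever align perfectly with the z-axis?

For an f orbital, l = 3.
|L| = 2√3 ℏ ≈ 3.4641ℏ, while L_z,max = lℏ = 3ℏ.
Since |L| > L_z,max, the vector can never point exactly along z; the closest it comes is θ_min = arccos(3/√12) ≈ 30.0°.

No: L_z,max = 3ℏ < |L| = 2√3 ℏ ≈ 3.464ℏ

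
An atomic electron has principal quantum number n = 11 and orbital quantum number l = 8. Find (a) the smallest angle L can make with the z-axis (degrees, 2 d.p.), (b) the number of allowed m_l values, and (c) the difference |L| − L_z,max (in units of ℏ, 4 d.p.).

cos θ_min = 8/√72, so θ_min ≈ 19.47°.
There are 2l+1 = 17 values of m_l.
|L| − L_z,max = (6√2 − 8)ℏ ≈ 0.4853ℏ.

θ_min ≈ 19.47°; 17 values; |L|−L_z,max ≈ 0.4853ℏ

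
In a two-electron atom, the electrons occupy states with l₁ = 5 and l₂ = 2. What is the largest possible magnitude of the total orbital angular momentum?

|L_tot|_max = 2√14 ℏ ≈ 7.483ℏ

By the triangle rule, |l₁ − l₂| ≤ L ≤ l₁ + l₂.
Allowed values: L = 3, 4, 5, 6, 7.
The largest magnitude corresponds to L = 7: |L_tot| = ℏ√(7·8) = 2√14 ℏ.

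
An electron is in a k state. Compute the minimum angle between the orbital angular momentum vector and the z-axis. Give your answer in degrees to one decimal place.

The letter k corresponds to l = 7.
|L| = √(l(l+1)) ℏ = 2√14 ℏ.
The smallest angle corresponds to the largest L_z, i.e. m_l = l = 7, giving L_z = 7ℏ.
cos θ_min = 7/√56, so θ_min ≈ 20.7°.

θ_min ≈ 20.7°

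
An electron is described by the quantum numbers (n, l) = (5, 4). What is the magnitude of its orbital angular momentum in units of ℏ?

|L| = 2√5 ℏ ≈ 4.472ℏ

|L| = ℏ√(l(l+1)) = ℏ√(4·5) = 2√5 ℏ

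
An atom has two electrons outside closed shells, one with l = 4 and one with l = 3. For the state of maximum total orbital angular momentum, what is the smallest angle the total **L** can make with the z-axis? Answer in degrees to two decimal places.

θ_min ≈ 20.70°

Angular momentum addition gives L = |l₁ − l₂|, …, l₁ + l₂.
So L can be 1, 2, 3, 4, 5, 6, 7.
The maximum is L = 7, with |L_tot| = ℏ√(7·8) = 2√14 ℏ.
The minimum angle with z is arccos(7/√56) ≈ 20.70°.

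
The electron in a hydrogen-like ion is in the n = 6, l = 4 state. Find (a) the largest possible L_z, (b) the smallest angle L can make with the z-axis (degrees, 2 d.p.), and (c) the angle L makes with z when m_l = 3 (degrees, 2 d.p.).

L_z,max = lℏ = 4ℏ.
cos θ_min = 4/√20, so θ_min ≈ 26.57°.
For m_l = 3: cos θ = 3/√20, θ ≈ 47.87°.

L_z,max = 4ℏ; θ_min ≈ 26.57°; θ(m_l=3) ≈ 47.87°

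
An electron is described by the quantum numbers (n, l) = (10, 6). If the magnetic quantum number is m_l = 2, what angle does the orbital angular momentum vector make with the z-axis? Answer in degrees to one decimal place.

|L| = √(l(l+1)) ℏ = √42 ℏ.
L_z = m_l ℏ = 2ℏ.
cos θ = L_z/|L| = 2/√42, so θ ≈ 72.0°.

θ ≈ 72.0°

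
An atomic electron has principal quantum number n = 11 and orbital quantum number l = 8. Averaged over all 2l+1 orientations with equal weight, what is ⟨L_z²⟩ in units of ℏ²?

⟨L_z²⟩ = 24 ℏ²

The allowed m_l values are -8, -7, -6, -5, -4, -3, -2, -1, 0, 1, 2, 3, 4, 5, 6, 7, 8.
⟨L_z²⟩ = ℏ²·l(l+1)/3 = 24ℏ².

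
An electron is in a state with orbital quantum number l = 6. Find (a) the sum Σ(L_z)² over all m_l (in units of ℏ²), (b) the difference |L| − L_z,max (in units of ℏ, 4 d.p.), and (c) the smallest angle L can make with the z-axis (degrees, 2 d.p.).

Σ(L_z)² = 182 ℏ²; |L|−L_z,max ≈ 0.4807ℏ; θ_min ≈ 22.21°

Σ m_l² = 182, so Σ(L_z)² = 182 ℏ².
|L| − L_z,max = (√42 − 6)ℏ ≈ 0.4807ℏ.
cos θ_min = 6/√42, so θ_min ≈ 22.21°.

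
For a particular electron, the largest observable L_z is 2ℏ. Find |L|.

Since max m_l = l, l = 2.
Then |L| = ℏ√(2·3) = √6 ℏ.

|L| = √6 ℏ ≈ 2.449ℏ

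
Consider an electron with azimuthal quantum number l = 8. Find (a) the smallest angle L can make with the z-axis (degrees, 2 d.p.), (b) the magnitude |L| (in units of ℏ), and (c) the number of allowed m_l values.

cos θ_min = 8/√72, so θ_min ≈ 19.47°.
|L| = ℏ√(8·9) = 6√2 ℏ ≈ 8.485ℏ.
There are 2l+1 = 17 values of m_l.

θ_min ≈ 19.47°; |L| = 6√2 ℏ ≈ 8.485ℏ; 17 values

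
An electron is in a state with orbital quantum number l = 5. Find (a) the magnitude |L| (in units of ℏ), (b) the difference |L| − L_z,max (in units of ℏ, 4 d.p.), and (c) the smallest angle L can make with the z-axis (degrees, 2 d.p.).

|L| = √30 ℏ ≈ 5.477ℏ; |L|−L_z,max ≈ 0.4772ℏ; θ_min ≈ 24.09°

|L| = ℏ√(5·6) = √30 ℏ ≈ 5.477ℏ.
|L| − L_z,max = (√30 − 5)ℏ ≈ 0.4772ℏ.
cos θ_min = 5/√30, so θ_min ≈ 24.09°.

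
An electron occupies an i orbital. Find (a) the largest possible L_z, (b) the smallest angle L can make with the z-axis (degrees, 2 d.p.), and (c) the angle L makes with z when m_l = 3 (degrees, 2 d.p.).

L_z,max = 6ℏ; θ_min ≈ 22.21°; θ(m_l=3) ≈ 62.42°

For an i orbital, l = 6.
L_z,max = lℏ = 6ℏ.
cos θ_min = 6/√42, so θ_min ≈ 22.21°.
For m_l = 3: cos θ = 3/√42, θ ≈ 62.42°.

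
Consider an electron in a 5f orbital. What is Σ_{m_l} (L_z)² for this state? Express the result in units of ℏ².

For 5f, l = 3.
m_l ∈ {-3, -2, -1, 0, 1, 2, 3}.
Σ m_l² = 2·(1 + 4 + 9) = 28.

Σ(L_z)² = 28 ℏ²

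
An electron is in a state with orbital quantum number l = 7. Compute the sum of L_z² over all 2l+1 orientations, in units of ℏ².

Σ(L_z)² = 280 ℏ²

m_l ∈ {-7, -6, -5, -4, -3, -2, -1, 0, 1, 2, 3, 4, 5, 6, 7}.
Summing m² from −7 to 7: Σ m_l² = 280.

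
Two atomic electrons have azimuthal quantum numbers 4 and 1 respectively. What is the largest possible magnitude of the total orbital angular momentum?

|L_tot|_max = √30 ℏ ≈ 5.477ℏ

L runs from |4 − 1| = 3 to 4 + 1 = 5.
So L can be 3, 4, 5.
The largest magnitude corresponds to L = 5: |L_tot| = ℏ√(5·6) = √30 ℏ.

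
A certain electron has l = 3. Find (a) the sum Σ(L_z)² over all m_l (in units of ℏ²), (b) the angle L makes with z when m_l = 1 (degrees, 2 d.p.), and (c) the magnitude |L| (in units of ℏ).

Σ m_l² = 28, so Σ(L_z)² = 28 ℏ².
For m_l = 1: cos θ = 1/√12, θ ≈ 73.22°.
|L| = ℏ√(3·4) = 2√3 ℏ ≈ 3.464ℏ.

Σ(L_z)² = 28 ℏ²; θ(m_l=1) ≈ 73.22°; |L| = 2√3 ℏ ≈ 3.464ℏ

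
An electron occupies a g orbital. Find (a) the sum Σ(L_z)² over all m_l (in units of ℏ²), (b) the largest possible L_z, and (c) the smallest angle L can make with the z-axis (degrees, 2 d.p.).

The letter g corresponds to l = 4.
Σ m_l² = 60, so Σ(L_z)² = 60 ℏ².
L_z,max = lℏ = 4ℏ.
cos θ_min = 4/√20, so θ_min ≈ 26.57°.

Σ(L_z)² = 60 ℏ²; L_z,max = 4ℏ; θ_min ≈ 26.57°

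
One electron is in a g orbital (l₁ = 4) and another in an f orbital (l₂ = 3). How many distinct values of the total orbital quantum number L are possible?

The total orbital quantum number L ranges from |l₁ − l₂| to l₁ + l₂ in integer steps.
Allowed values: L = 1, 2, 3, 4, 5, 6, 7.
That is 7 values.

7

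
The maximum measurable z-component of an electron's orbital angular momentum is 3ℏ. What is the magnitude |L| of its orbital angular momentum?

|L| = 2√3 ℏ ≈ 3.464ℏ

Since max m_l = l, l = 3.
|L| = √(l(l+1)) ℏ = 2√3 ℏ.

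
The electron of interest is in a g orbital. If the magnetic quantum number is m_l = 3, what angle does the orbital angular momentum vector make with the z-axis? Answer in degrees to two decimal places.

For a g orbital, l = 4.
|L| = ℏ√(l(l+1)) = 2√5 ℏ.
L_z = m_l ℏ = 3ℏ.
cos θ = L_z/|L| = 3/√20, so θ ≈ 47.87°.

θ ≈ 47.87°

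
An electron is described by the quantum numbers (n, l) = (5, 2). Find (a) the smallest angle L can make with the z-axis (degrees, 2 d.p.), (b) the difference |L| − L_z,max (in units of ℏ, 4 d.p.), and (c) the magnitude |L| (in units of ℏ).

cos θ_min = 2/√6, so θ_min ≈ 35.26°.
|L| − L_z,max = (√6 − 2)ℏ ≈ 0.4495ℏ.
|L| = ℏ√(2·3) = √6 ℏ ≈ 2.449ℏ.

θ_min ≈ 35.26°; |L|−L_z,max ≈ 0.4495ℏ; |L| = √6 ℏ ≈ 2.449ℏ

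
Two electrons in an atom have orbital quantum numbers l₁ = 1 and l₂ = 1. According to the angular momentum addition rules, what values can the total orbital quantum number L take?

The total orbital quantum number L ranges from |l₁ − l₂| to l₁ + l₂ in integer steps.
So L can be 0, 1, 2.

L = 0, 1, 2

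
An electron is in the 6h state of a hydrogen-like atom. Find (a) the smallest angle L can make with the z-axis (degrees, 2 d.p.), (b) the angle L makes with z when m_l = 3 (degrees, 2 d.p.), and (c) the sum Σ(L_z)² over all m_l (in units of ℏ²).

θ_min ≈ 24.09°; θ(m_l=3) ≈ 56.79°; Σ(L_z)² = 110 ℏ²

The 6h subshell has l = 5.
cos θ_min = 5/√30, so θ_min ≈ 24.09°.
For m_l = 3: cos θ = 3/√30, θ ≈ 56.79°.
Σ m_l² = 110, so Σ(L_z)² = 110 ℏ².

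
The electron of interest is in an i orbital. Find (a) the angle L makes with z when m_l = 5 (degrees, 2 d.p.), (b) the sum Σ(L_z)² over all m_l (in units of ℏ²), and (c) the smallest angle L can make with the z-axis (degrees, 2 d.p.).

An i state has l = 6.
For m_l = 5: cos θ = 5/√42, θ ≈ 39.51°.
Σ m_l² = 182, so Σ(L_z)² = 182 ℏ².
cos θ_min = 6/√42, so θ_min ≈ 22.21°.

θ(m_l=5) ≈ 39.51°; Σ(L_z)² = 182 ℏ²; θ_min ≈ 22.21°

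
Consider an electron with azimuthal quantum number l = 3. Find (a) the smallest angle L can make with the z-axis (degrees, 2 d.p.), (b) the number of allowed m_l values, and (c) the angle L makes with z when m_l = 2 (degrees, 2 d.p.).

cos θ_min = 3/√12, so θ_min ≈ 30.00°.
There are 2l+1 = 7 values of m_l.
For m_l = 2: cos θ = 2/√12, θ ≈ 54.74°.

θ_min ≈ 30.00°; 7 values; θ(m_l=2) ≈ 54.74°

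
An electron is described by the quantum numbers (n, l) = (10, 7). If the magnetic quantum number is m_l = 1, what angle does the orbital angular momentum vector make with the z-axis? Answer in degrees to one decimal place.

θ ≈ 82.3°

|L| = √(l(l+1)) ℏ = 2√14 ℏ.
L_z = m_l ℏ = 1ℏ.
cos θ = L_z/|L| = 1/√56, so θ ≈ 82.3°.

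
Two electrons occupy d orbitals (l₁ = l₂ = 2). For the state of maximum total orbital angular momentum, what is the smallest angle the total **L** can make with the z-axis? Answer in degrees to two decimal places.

θ_min ≈ 26.57°

By the triangle rule, |l₁ − l₂| ≤ L ≤ l₁ + l₂.
So L can be 0, 1, 2, 3, 4.
The maximum is L = 4, with |L_tot| = ℏ√(4·5) = 2√5 ℏ.
The minimum angle with z is arccos(4/√20) ≈ 26.57°.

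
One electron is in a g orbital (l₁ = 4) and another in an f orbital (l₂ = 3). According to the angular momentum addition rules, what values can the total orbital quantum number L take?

Angular momentum addition gives L = |l₁ − l₂|, …, l₁ + l₂.
Allowed values: L = 1, 2, 3, 4, 5, 6, 7.

L = 1, 2, 3, 4, 5, 6, 7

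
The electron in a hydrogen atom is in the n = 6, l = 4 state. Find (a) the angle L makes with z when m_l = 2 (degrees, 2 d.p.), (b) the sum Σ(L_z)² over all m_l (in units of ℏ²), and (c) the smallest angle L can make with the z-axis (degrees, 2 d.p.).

For m_l = 2: cos θ = 2/√20, θ ≈ 63.43°.
Σ m_l² = 60, so Σ(L_z)² = 60 ℏ².
cos θ_min = 4/√20, so θ_min ≈ 26.57°.

θ(m_l=2) ≈ 63.43°; Σ(L_z)² = 60 ℏ²; θ_min ≈ 26.57°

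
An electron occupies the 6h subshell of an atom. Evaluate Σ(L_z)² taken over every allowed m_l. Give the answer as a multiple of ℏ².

6h means n = 6, l = 5.
m_l runs from −5 to 5, i.e. {-5, -4, -3, -2, -1, 0, 1, 2, 3, 4, 5}.
Summing m² from −5 to 5: Σ m_l² = 110.

Σ(L_z)² = 110 ℏ²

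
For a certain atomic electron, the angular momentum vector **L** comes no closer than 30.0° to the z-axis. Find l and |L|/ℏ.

cos θ_min = l/√(l(l+1)) = √(l/(l+1)), so l/(l+1) = cos²(30.0°) = 0.7500.
l = cos²θ/sin²θ ≈ 3.
Then |L| = ℏ√(3·4) = 2√3 ℏ.

l = 3, |L| = 2√3 ℏ ≈ 3.464ℏ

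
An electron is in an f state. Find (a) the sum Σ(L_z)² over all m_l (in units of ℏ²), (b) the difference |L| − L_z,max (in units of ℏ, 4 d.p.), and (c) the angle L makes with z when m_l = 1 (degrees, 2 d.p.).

Σ(L_z)² = 28 ℏ²; |L|−L_z,max ≈ 0.4641ℏ; θ(m_l=1) ≈ 73.22°

For an f orbital, l = 3.
Σ m_l² = 28, so Σ(L_z)² = 28 ℏ².
|L| − L_z,max = (2√3 − 3)ℏ ≈ 0.4641ℏ.
For m_l = 1: cos θ = 1/√12, θ ≈ 73.22°.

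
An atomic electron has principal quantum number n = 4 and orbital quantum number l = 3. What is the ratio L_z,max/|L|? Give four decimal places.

|L| = 2√3 ℏ ≈ 3.4641ℏ, while L_z,max = lℏ = 3ℏ.
L_z,max/|L| = 3/√12 = 0.8660.

L_z,max/|L| = 0.8660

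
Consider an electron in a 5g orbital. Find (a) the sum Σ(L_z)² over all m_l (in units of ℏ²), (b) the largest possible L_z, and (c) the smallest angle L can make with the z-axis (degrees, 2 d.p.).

Σ(L_z)² = 60 ℏ²; L_z,max = 4ℏ; θ_min ≈ 26.57°

The 5g subshell has l = 4.
Σ m_l² = 60, so Σ(L_z)² = 60 ℏ².
L_z,max = lℏ = 4ℏ.
cos θ_min = 4/√20, so θ_min ≈ 26.57°.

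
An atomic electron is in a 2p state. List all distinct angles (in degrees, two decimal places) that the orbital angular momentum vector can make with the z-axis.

2p means n = 2, l = 1.
|L| = √(l(l+1)) ℏ = √2 ℏ.
cos θ = m_l/√2 for each m_l ∈ {-1, 0, 1}.

θ ∈ {45.00°, 90.00°, 135.00°}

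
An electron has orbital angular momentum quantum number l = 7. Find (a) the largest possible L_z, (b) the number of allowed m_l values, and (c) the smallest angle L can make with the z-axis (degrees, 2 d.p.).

L_z,max = 7ℏ; 15 values; θ_min ≈ 20.70°

L_z,max = lℏ = 7ℏ.
There are 2l+1 = 15 values of m_l.
cos θ_min = 7/√56, so θ_min ≈ 20.70°.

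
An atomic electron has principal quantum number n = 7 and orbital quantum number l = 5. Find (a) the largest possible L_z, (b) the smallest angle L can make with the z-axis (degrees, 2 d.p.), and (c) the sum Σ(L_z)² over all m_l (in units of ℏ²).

L_z,max = 5ℏ; θ_min ≈ 24.09°; Σ(L_z)² = 110 ℏ²

L_z,max = lℏ = 5ℏ.
cos θ_min = 5/√30, so θ_min ≈ 24.09°.
Σ m_l² = 110, so Σ(L_z)² = 110 ℏ².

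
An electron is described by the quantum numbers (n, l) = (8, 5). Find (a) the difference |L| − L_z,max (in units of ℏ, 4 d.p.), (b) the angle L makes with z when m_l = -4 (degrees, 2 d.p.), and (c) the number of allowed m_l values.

|L|−L_z,max ≈ 0.4772ℏ; θ(m_l=-4) ≈ 136.91°; 11 values

|L| − L_z,max = (√30 − 5)ℏ ≈ 0.4772ℏ.
For m_l = -4: cos θ = -4/√30, θ ≈ 136.91°.
There are 2l+1 = 11 values of m_l.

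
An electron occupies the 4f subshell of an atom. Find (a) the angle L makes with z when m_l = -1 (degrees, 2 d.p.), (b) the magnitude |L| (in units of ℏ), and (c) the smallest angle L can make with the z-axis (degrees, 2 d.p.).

4f means n = 4, l = 3.
For m_l = -1: cos θ = -1/√12, θ ≈ 106.78°.
|L| = ℏ√(3·4) = 2√3 ℏ ≈ 3.464ℏ.
cos θ_min = 3/√12, so θ_min ≈ 30.00°.

θ(m_l=-1) ≈ 106.78°; |L| = 2√3 ℏ ≈ 3.464ℏ; θ_min ≈ 30.00°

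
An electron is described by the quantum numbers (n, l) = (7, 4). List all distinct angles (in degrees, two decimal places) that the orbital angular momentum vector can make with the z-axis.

θ ∈ {26.57°, 47.87°, 63.43°, 77.08°, 90.00°, 102.92°, 116.57°, 132.13°, 153.43°}

|L| = ℏ√(l(l+1)) = 2√5 ℏ.
cos θ = m_l/√20 for each m_l ∈ {-4, -3, -2, -1, 0, 1, 2, 3, 4}.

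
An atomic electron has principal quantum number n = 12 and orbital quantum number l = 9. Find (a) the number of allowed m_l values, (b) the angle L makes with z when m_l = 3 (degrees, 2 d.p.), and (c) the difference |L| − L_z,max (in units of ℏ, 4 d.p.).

There are 2l+1 = 19 values of m_l.
For m_l = 3: cos θ = 3/√90, θ ≈ 71.57°.
|L| − L_z,max = (3√10 − 9)ℏ ≈ 0.4868ℏ.

19 values; θ(m_l=3) ≈ 71.57°; |L|−L_z,max ≈ 0.4868ℏ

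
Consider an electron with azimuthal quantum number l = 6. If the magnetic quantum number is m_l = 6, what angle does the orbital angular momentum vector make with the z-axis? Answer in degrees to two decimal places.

|L| = ℏ√(l(l+1)) = √42 ℏ.
L_z = m_l ℏ = 6ℏ.
cos θ = L_z/|L| = 6/√42, so θ ≈ 22.21°.

θ ≈ 22.21°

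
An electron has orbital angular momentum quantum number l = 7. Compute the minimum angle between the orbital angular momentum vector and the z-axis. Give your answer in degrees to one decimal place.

θ_min ≈ 20.7°

|L| = √(l(l+1)) ℏ = 2√14 ℏ.
The smallest angle corresponds to the largest L_z, i.e. m_l = l = 7, giving L_z = 7ℏ.
cos θ_min = 7/√56, so θ_min ≈ 20.7°.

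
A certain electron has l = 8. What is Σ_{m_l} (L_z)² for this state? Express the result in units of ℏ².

Σ(L_z)² = 408 ℏ²

The allowed m_l values are -8, -7, -6, -5, -4, -3, -2, -1, 0, 1, 2, 3, 4, 5, 6, 7, 8.
Σ m_l² = 2·(1 + 4 + 9 + 16 + 25 + 36 + 49 + 64) = 408.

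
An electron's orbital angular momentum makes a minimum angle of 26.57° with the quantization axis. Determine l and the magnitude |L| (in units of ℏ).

At minimum angle, m_l = l, so cos θ = l/√(l(l+1)); cos²θ = l/(l+1) = 0.7999.
Thus l = 0.7999/(1 − 0.7999) ≈ 4.
Then |L| = ℏ√(4·5) = 2√5 ℏ.

l = 4, |L| = 2√5 ℏ ≈ 4.472ℏ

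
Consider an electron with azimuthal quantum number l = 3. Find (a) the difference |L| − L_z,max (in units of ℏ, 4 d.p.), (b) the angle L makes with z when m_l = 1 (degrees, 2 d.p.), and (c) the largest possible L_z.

|L| − L_z,max = (2√3 − 3)ℏ ≈ 0.4641ℏ.
For m_l = 1: cos θ = 1/√12, θ ≈ 73.22°.
L_z,max = lℏ = 3ℏ.

|L|−L_z,max ≈ 0.4641ℏ; θ(m_l=1) ≈ 73.22°; L_z,max = 3ℏ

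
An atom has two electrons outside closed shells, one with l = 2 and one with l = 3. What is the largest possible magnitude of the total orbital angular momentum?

L runs from |2 − 3| = 1 to 2 + 3 = 5.
Allowed values: L = 1, 2, 3, 4, 5.
The largest magnitude corresponds to L = 5: |L_tot| = ℏ√(5·6) = √30 ℏ.

|L_tot|_max = √30 ℏ ≈ 5.477ℏ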